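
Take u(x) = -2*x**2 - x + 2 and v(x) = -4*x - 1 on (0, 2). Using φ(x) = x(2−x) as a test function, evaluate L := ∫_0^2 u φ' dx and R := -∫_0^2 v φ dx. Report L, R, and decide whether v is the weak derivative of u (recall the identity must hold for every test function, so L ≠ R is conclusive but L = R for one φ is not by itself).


LHS = 20/3, RHS = 20/3. Yes, v = u' weakly.

u(x) = -2*x**2 - x + 2, classical derivative u'(x) = -4*x - 1.
φ(x) = x(2−x), so φ'(x) = 2 - 2*x.
Note φ(0) = φ(2) = 0, so the boundary term u·φ vanishes.
LHS = ∫_0^2 u(x) φ'(x) dx = ∫_0^2 (4*x^3 - 2*x^2 - 6*x + 4) dx. Term by term:
  ∫_0^2 4*x^3 dx = 16;  ∫_0^2 -2*x^2 dx = -16/3;  ∫_0^2 -6*x dx = -12;
  ∫_0^2 4 dx = 8.
Sum: 16 − 16/3 − 12 + 8 = 20/3.
So LHS = 20/3.
∫_0^2 v(x) φ(x) dx = ∫_0^2 (4*x^3 - 7*x^2 - 2*x) dx. Term by term:
  ∫_0^2 4*x^3 dx = 16;  ∫_0^2 -7*x^2 dx = -56/3;  ∫_0^2 -2*x dx = -4.
Sum: 16 − 56/3 − 4 = -20/3.
So RHS = -∫_0^2 v(x) φ(x) dx = 20/3.
LHS = RHS, so the identity holds for this test φ.
Moreover u is smooth here and v(x) = u'(x) = -4*x - 1 pointwise, so the identity holds for every test function. Hence v is the weak derivative of u.


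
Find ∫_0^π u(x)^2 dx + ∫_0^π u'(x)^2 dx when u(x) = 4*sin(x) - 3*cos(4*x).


||u||_{H^1(0,π)}^2 = 272/5 + 185*π/2

u'(x) = 12*sin(4*x) + 4*cos(x).
Expand u² and (u')² and integrate term by term on (0, π), using: for integers n ≥ 1, ∫_0^π sin²(nx) dx = ∫_0^π cos²(nx) dx = π/2; for n ≠ n', ∫_0^π sin(nx)sin(n'x) dx = ∫_0^π cos(nx)cos(n'x) dx = 0; and by product-to-sum, ∫_0^π sin(nx)cos(n'x) dx = ½∫_0^π [sin((n+n')x) + sin((n−n')x)] dx, which is 0 when n+n' is even and 2n/(n²−n'²) when n+n' is odd (it need not vanish on (0, π)).
  u² squared terms: (-3)²·∫cos(4x)² dx = 9·π/2 = 9*π/2;  (4)²·∫sin(x)² dx = 16·π/2 = 8*π.
  u² cross terms: 2·(-3)·(4)·∫cos(4x)·sin(x) dx = -24·(-2/15) = 16/5.
  So ∫_0^π u² dx = 9*π/2 + 8*π + 16/5 = 16/5 + 25*π/2.
  (u')² squared terms: (4)²·∫cos(x)² dx = 16·π/2 = 8*π;  (12)²·∫sin(4x)² dx = 144·π/2 = 72*π.
  (u')² cross terms: 2·(4)·(12)·∫cos(x)·sin(4x) dx = 96·(8/15) = 256/5.
  So ∫_0^π (u')² dx = 8*π + 72*π + 256/5 = 256/5 + 80*π.
||u||_{H^1}^2 = (16/5 + 25*π/2) + (256/5 + 80*π) = 272/5 + 185*π/2.


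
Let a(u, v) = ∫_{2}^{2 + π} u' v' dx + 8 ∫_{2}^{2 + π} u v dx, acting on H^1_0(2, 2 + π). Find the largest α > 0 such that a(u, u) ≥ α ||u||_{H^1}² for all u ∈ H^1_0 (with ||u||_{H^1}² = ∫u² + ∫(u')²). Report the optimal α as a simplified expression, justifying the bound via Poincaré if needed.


α = 1

Coercivity of a(·,·) on H^1_0(2, 2 + π) means a(u, u) ≥ α ||u||_{H^1}² for every u ∈ H^1_0.
The interval has length L = π, and Poincaré/coercivity depend only on L. Here a(u, u) = ∫(u')² + (8)·∫u².
Here c = 8 ≥ 1, so a(u,u) = ∫(u')² + c∫u² ≥ ∫(u')² + ∫u² = ||u||_{H^1}², i.e. α = 1 works. No larger α is possible: a(u,u) ≥ α||u||_{H^1}² means (1−α)∫(u')² ≥ (α−c)∫u², and for the modes u_n = sin(nπ(x−x₀)/L) (x₀ the left endpoint) one has ∫u_n²/∫(u_n')² = (L/(nπ))² → 0, so a(u_n,u_n)/||u_n||_{H^1}² → 1. Hence the optimal constant is α = 1.
Therefore α = 1.


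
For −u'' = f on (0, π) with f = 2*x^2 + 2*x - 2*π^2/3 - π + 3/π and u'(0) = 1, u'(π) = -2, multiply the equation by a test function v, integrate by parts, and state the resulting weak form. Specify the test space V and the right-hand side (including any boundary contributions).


V = H^1(0, π) (v unrestricted at boundary; u is determined up to an additive constant); weak form: ∫_0^π u'v' dx = ∫_0^π (2*x^2 + 2*x - 2*π^2/3 - π + 3/π) v dx − 2·v(π) − v(0) for all v ∈ V.

Multiply both sides by a test function v and integrate from 0 to π:
  ∫_0^π −u''(x) v(x) dx = ∫_0^π f(x) v(x) dx.
Integrate the LHS by parts once:
  ∫_0^π −u'' v dx = −[u'(x) v(x)]_0^π + ∫_0^π u'(x) v'(x) dx.
Thus ∫_0^π u'(x) v'(x) dx = ∫_0^π f(x) v(x) dx + [u'(x) v(x)]_0^π.
Choose V so that boundary terms are either known or forced to vanish.
u has inhomogeneous Neumann u'(0) = 1, u'(π) = -2. [u' v]_0^π = (-2)·v(π) − (1)·v(0) = − 2·v(π) − v(0). Take V = H^1(0, π); boundary term becomes part of RHS.
Weak formulation: find u (satisfying any essential BC) such that ∫_0^π u'(x) v'(x) dx = ∫_0^π f v dx − 2·v(π) − v(0) for all v ∈ V (Neumann data are natural BCs: they enter the RHS as boundary terms).
Substituting f(x) = 2*x^2 + 2*x - 2*π^2/3 - π + 3/π, the right-hand side is ∫_0^π (2*x^2 + 2*x - 2*π^2/3 - π + 3/π) v dx − 2·v(π) − v(0).
Compatibility check (pure Neumann): taking v ≡ 1 ∈ V gives 0 = ∫_0^π f dx + (-2) − (1), i.e. ∫_0^π f dx must equal u'(0) − u'(π) = 3. Indeed ∫_0^π (2*x^2 + 2*x - 2*π^2/3 - π + 3/π) dx = 3, so the data are compatible. The solution is then unique only up to an additive constant (fix it e.g. by requiring ∫_0^π u dx = 0).


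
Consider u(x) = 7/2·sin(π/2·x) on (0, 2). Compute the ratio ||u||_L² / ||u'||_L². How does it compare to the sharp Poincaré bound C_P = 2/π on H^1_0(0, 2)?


||u||_L² / ||u'||_L² = 2/π = C_P.

u(x) = 7/2·sin(π/2·x), so u'(x) = 7*π*cos(π*x/2)/4.
Writing u(x) = A·sin(kπx/L) with A = 7/2 and k = 1, use ∫_0^L sin²(kπx/L) dx = L/2 and ∫_0^L cos²(kπx/L) dx = L/2.
u² = 49/4·sin²(π/2·x) and (u')² = 49*π^2/16·cos²(π/2·x), and each of sin², cos² integrates to L/2 = 1 over (0, 2).
∫_0^2 u² dx = 49/4, so ||u||_L² = 7/2.
∫_0^2 (u')² dx = 49*π^2/16, so ||u'||_L² = 7*π/4.
Ratio ||u||_L² / ||u'||_L² = 2/π.
Sharp Poincaré constant on H^1_0(0, 2) is C_P = L/π = 2/π, achieved by sin(π/2·x).
This is the k = 1 eigenfunction (up to amplitude), so the ratio equals the sharp Poincaré constant exactly.


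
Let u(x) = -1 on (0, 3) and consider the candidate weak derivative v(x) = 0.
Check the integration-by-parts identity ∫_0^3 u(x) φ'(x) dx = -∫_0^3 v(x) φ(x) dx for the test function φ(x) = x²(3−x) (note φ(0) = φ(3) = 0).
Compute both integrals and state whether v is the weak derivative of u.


LHS = 0, RHS = 0. Yes, v = u' weakly.

u(x) = -1, classical derivative u'(x) = 0.
φ(x) = x²(3−x), so φ'(x) = 3*x*(2 - x).
Note φ(0) = φ(3) = 0, so the boundary term u·φ vanishes.
LHS = ∫_0^3 u(x) φ'(x) dx = ∫_0^3 (3*x^2 - 6*x) dx. Term by term:
  ∫_0^3 3*x^2 dx = 27;  ∫_0^3 -6*x dx = -27.
Sum: 27 − 27 = 0.
So LHS = 0.
∫_0^3 v(x) φ(x) dx = ∫_0^3 (0) dx. Term by term:
  ∫_0^3 0 dx = 0.
So RHS = -∫_0^3 v(x) φ(x) dx = 0.
LHS = RHS, so the identity holds for this test φ.
Moreover u is smooth here and v(x) = u'(x) = 0 pointwise, so the identity holds for every test function. Hence v is the weak derivative of u.


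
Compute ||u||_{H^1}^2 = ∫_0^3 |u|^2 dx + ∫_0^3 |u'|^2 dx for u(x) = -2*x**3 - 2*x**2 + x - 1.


||u||_{H^1}^2 = 174486/35

The H^1 norm (squared) on an interval (0, L) is
  ||u||_{H^1}^2 = ∫_0^L u(x)^2 dx + ∫_0^L u'(x)^2 dx.
Compute u'(x) = -6*x**2 - 4*x + 1.
Then u(x)^2 = 4*x**6 + 8*x**5 + 5*x**2 - 2*x + 1 and u'(x)^2 = 36*x**4 + 48*x**3 + 4*x**2 - 8*x + 1.
Integrate each monomial from 0 to 3 using ∫_0^3 c·x^n dx = c·3^(n+1)/(n+1):
  ∫_0^3 u(x)^2 dx = ∫_0^3 (4*x^6 + 8*x^5 + 5*x^2 - 2*x + 1) dx. Term by term:
    ∫_0^3 4*x^6 dx = 8748/7;  ∫_0^3 8*x^5 dx = 972;  ∫_0^3 5*x^2 dx = 45;
    ∫_0^3 -2*x dx = -9;  ∫_0^3 1 dx = 3.
  Sum: 8748/7 + 972 + 45 − 9 + 3 = 15825/7.
  ∫_0^3 u'(x)^2 dx = ∫_0^3 (36*x^4 + 48*x^3 + 4*x^2 - 8*x + 1) dx. Term by term:
    ∫_0^3 36*x^4 dx = 8748/5;  ∫_0^3 48*x^3 dx = 972;  ∫_0^3 4*x^2 dx = 36;
    ∫_0^3 -8*x dx = -36;  ∫_0^3 1 dx = 3.
  Sum: 8748/5 + 972 + 36 − 36 + 3 = 13623/5.
Adding: ||u||_{H^1}^2 = 15825/7 + 13623/5 = 174486/35.


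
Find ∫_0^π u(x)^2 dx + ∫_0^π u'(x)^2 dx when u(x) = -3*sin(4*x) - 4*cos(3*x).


||u||_{H^1(0,π)}^2 = 1920/7 + 313*π/2

u'(x) = 12*sin(3*x) - 12*cos(4*x).
Expand u² and (u')² and integrate term by term on (0, π), using: for integers n ≥ 1, ∫_0^π sin²(nx) dx = ∫_0^π cos²(nx) dx = π/2; for n ≠ n', ∫_0^π sin(nx)sin(n'x) dx = ∫_0^π cos(nx)cos(n'x) dx = 0; and by product-to-sum, ∫_0^π sin(nx)cos(n'x) dx = ½∫_0^π [sin((n+n')x) + sin((n−n')x)] dx, which is 0 when n+n' is even and 2n/(n²−n'²) when n+n' is odd (it need not vanish on (0, π)).
  u² squared terms: (-4)²·∫cos(3x)² dx = 16·π/2 = 8*π;  (-3)²·∫sin(4x)² dx = 9·π/2 = 9*π/2.
  u² cross terms: 2·(-4)·(-3)·∫cos(3x)·sin(4x) dx = 24·(8/7) = 192/7.
  So ∫_0^π u² dx = 8*π + 9*π/2 + 192/7 = 192/7 + 25*π/2.
  (u')² squared terms: (-12)²·∫cos(4x)² dx = 144·π/2 = 72*π;  (12)²·∫sin(3x)² dx = 144·π/2 = 72*π.
  (u')² cross terms: 2·(-12)·(12)·∫cos(4x)·sin(3x) dx = -288·(-6/7) = 1728/7.
  So ∫_0^π (u')² dx = 72*π + 72*π + 1728/7 = 1728/7 + 144*π.
||u||_{H^1}^2 = (192/7 + 25*π/2) + (1728/7 + 144*π) = 1920/7 + 313*π/2.


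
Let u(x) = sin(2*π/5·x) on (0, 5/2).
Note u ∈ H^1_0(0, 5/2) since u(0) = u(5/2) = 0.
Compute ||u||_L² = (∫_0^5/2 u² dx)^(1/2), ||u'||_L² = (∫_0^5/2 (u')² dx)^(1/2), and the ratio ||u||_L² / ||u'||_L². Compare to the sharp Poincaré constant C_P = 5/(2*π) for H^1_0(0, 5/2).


||u||_L² / ||u'||_L² = 5/(2*π) = C_P.

u(x) = sin(2*π/5·x), so u'(x) = 2*π*cos(2*π*x/5)/5.
Writing u(x) = A·sin(kπx/L) with A = 1 and k = 1, use ∫_0^L sin²(kπx/L) dx = L/2 and ∫_0^L cos²(kπx/L) dx = L/2.
u² = 1·sin²(2*π/5·x) and (u')² = 4*π^2/25·cos²(2*π/5·x), and each of sin², cos² integrates to L/2 = 5/4 over (0, 5/2).
∫_0^5/2 u² dx = 5/4, so ||u||_L² = sqrt(5)/2.
∫_0^5/2 (u')² dx = π^2/5, so ||u'||_L² = sqrt(5)*π/5.
Ratio ||u||_L² / ||u'||_L² = 5/(2*π).
Sharp Poincaré constant on H^1_0(0, 5/2) is C_P = L/π = 5/(2*π), achieved by sin(2*π/5·x).
This is the k = 1 eigenfunction (up to amplitude), so the ratio equals the sharp Poincaré constant exactly.


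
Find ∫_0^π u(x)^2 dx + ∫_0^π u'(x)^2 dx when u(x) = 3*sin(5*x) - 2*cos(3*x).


||u||_{H^1(0,π)}^2 = 137*π

u'(x) = 6*sin(3*x) + 15*cos(5*x).
Expand u² and (u')² and integrate term by term on (0, π), using: for integers n ≥ 1, ∫_0^π sin²(nx) dx = ∫_0^π cos²(nx) dx = π/2; for n ≠ n', ∫_0^π sin(nx)sin(n'x) dx = ∫_0^π cos(nx)cos(n'x) dx = 0; and by product-to-sum, ∫_0^π sin(nx)cos(n'x) dx = ½∫_0^π [sin((n+n')x) + sin((n−n')x)] dx, which is 0 when n+n' is even and 2n/(n²−n'²) when n+n' is odd (it need not vanish on (0, π)).
  u² squared terms: (-2)²·∫cos(3x)² dx = 4·π/2 = 2*π;  (3)²·∫sin(5x)² dx = 9·π/2 = 9*π/2.
  u² cross terms: 2·(-2)·(3)·∫cos(3x)·sin(5x) dx = -12·(0) = 0.
  So ∫_0^π u² dx = 2*π + 9*π/2 + 0 = 13*π/2.
  (u')² squared terms: (6)²·∫sin(3x)² dx = 36·π/2 = 18*π;  (15)²·∫cos(5x)² dx = 225·π/2 = 225*π/2.
  (u')² cross terms: 2·(6)·(15)·∫sin(3x)·cos(5x) dx = 180·(0) = 0.
  So ∫_0^π (u')² dx = 18*π + 225*π/2 + 0 = 261*π/2.
||u||_{H^1}^2 = (13*π/2) + (261*π/2) = 137*π.


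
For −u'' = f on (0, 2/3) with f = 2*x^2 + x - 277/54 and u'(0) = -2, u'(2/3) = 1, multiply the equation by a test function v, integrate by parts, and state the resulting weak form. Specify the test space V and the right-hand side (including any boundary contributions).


V = H^1(0, 2/3) (v unrestricted at boundary; u is determined up to an additive constant); weak form: ∫_0^2/3 u'v' dx = ∫_0^2/3 (2*x^2 + x - 277/54) v dx + v(2/3) + 2·v(0) for all v ∈ V.

Multiply both sides by a test function v and integrate from 0 to 2/3:
  ∫_0^2/3 −u''(x) v(x) dx = ∫_0^2/3 f(x) v(x) dx.
Integrate the LHS by parts once:
  ∫_0^2/3 −u'' v dx = −[u'(x) v(x)]_0^2/3 + ∫_0^2/3 u'(x) v'(x) dx.
Thus ∫_0^2/3 u'(x) v'(x) dx = ∫_0^2/3 f(x) v(x) dx + [u'(x) v(x)]_0^2/3.
Choose V so that boundary terms are either known or forced to vanish.
u has inhomogeneous Neumann u'(0) = -2, u'(2/3) = 1. [u' v]_0^2/3 = (1)·v(2/3) − (-2)·v(0) = v(2/3) + 2·v(0). Take V = H^1(0, 2/3); boundary term becomes part of RHS.
Weak formulation: find u (satisfying any essential BC) such that ∫_0^2/3 u'(x) v'(x) dx = ∫_0^2/3 f v dx + v(2/3) + 2·v(0) for all v ∈ V (Neumann data are natural BCs: they enter the RHS as boundary terms).
Substituting f(x) = 2*x^2 + x - 277/54, the right-hand side is ∫_0^2/3 (2*x^2 + x - 277/54) v dx + v(2/3) + 2·v(0).
Compatibility check (pure Neumann): taking v ≡ 1 ∈ V gives 0 = ∫_0^2/3 f dx + (1) − (-2), i.e. ∫_0^2/3 f dx must equal u'(0) − u'(2/3) = -3. Indeed ∫_0^2/3 (2*x^2 + x - 277/54) dx = -3, so the data are compatible. The solution is then unique only up to an additive constant (fix it e.g. by requiring ∫_0^2/3 u dx = 0).


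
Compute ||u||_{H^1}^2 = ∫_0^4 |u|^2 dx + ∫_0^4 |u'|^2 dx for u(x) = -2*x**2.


||u||_{H^1}^2 = 17408/15

The H^1 norm (squared) on an interval (0, L) is
  ||u||_{H^1}^2 = ∫_0^L u(x)^2 dx + ∫_0^L u'(x)^2 dx.
Compute u'(x) = -4*x.
Then u(x)^2 = 4*x**4 and u'(x)^2 = 16*x**2.
Integrate each monomial from 0 to 4 using ∫_0^4 c·x^n dx = c·4^(n+1)/(n+1):
  ∫_0^4 u(x)^2 dx = ∫_0^4 (4*x^4) dx. Term by term:
    ∫_0^4 4*x^4 dx = 4096/5.
  ∫_0^4 u'(x)^2 dx = ∫_0^4 (16*x^2) dx. Term by term:
    ∫_0^4 16*x^2 dx = 1024/3.
Adding: ||u||_{H^1}^2 = 4096/5 + 1024/3 = 17408/15.


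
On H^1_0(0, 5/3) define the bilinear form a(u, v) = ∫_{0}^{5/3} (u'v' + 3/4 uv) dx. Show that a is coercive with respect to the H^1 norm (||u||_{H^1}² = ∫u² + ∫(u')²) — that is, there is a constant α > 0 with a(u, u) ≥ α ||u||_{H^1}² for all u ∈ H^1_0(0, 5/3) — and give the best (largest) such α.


α = 3*(25 + 12*π^2)/(4*(25 + 9*π^2))

Coercivity of a(·,·) on H^1_0(0, 5/3) means a(u, u) ≥ α ||u||_{H^1}² for every u ∈ H^1_0.
The interval has length L = 5/3, and Poincaré/coercivity depend only on L. Here a(u, u) = ∫(u')² + (3/4)·∫u².
Here 0 < c = 3/4 < 1. The condition a(u,u) ≥ α||u||_{H^1}² reads (1−α)∫(u')² ≥ (α−c)∫u². Any admissible α is ≤ 1 (rapidly oscillating u have ∫u²/∫(u')² → 0), and α = 1 would force 0 ≥ (1−c)∫u², impossible since c < 1; so 1−α > 0. By the sharp Poincaré inequality on H^1_0 of an interval of length L, ∫(u')² ≥ (π/L)²∫u² with equality for the first sine mode sin(π(x−x₀)/L) (x₀ the left endpoint), so the inequality holds for all u iff (1−α)(π/L)² ≥ α − c, i.e. α ≤ ((π/L)² + c)/((π/L)² + 1) = (1 + c(L/π)²)/(1 + (L/π)²). With (π/L)² = 9*π^2/25 and c = 3/4, the largest admissible constant is α = ((π/L)² + c)/((π/L)² + 1).
Simplifying, α = 3*(25 + 12*π^2)/(4*(25 + 9*π^2)).


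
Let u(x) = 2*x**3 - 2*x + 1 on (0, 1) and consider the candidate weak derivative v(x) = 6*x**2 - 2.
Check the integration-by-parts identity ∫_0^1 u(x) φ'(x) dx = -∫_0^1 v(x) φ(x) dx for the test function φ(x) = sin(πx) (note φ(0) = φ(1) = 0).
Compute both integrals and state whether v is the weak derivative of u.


LHS = -2/π + 24/π^3, RHS = -2/π + 24/π^3. Yes, v = u' weakly.

u(x) = 2*x**3 - 2*x + 1, classical derivative u'(x) = 6*x**2 - 2.
φ(x) = sin(πx), so φ'(x) = π*cos(π*x).
Note φ(0) = φ(1) = 0, so the boundary term u·φ vanishes.
LHS = ∫_0^1 u(x) φ'(x) dx = ∫_0^1 (2*π*x^3*cos(π*x) - 2*π*x*cos(π*x) + π*cos(π*x)) dx. Term by term:
  ∫_0^1 π*cos(π*x) dx = 0;  ∫_0^1 -2*π*x*cos(π*x) dx = 4/π;  ∫_0^1 2*π*x^3*cos(π*x) dx = -6/π + 24/π^3.
Sum: 0 + 4/π + -6/π + 24/π^3 = -2/π + 24/π^3.
So LHS = -2/π + 24/π^3.
∫_0^1 v(x) φ(x) dx = ∫_0^1 (6*x^2*sin(π*x) - 2*sin(π*x)) dx. Term by term:
  ∫_0^1 -2*sin(π*x) dx = -4/π;  ∫_0^1 6*x^2*sin(π*x) dx = -24/π^3 + 6/π.
Sum: -4/π + -24/π^3 + 6/π = -24/π^3 + 2/π.
So RHS = -∫_0^1 v(x) φ(x) dx = -2/π + 24/π^3.
LHS = RHS, so the identity holds for this test φ.
Moreover u is smooth here and v(x) = u'(x) = 6*x**2 - 2 pointwise, so the identity holds for every test function. Hence v is the weak derivative of u.


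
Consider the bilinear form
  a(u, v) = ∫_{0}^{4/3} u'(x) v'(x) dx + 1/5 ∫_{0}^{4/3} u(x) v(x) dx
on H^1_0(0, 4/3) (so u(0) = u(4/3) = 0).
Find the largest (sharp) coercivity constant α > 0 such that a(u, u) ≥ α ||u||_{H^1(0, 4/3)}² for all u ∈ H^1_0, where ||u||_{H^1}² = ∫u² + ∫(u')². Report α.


α = (16 + 45*π^2)/(5*(16 + 9*π^2))

Coercivity of a(·,·) on H^1_0(0, 4/3) means a(u, u) ≥ α ||u||_{H^1}² for every u ∈ H^1_0.
The interval has length L = 4/3, and Poincaré/coercivity depend only on L. Here a(u, u) = ∫(u')² + (1/5)·∫u².
Here 0 < c = 1/5 < 1. The condition a(u,u) ≥ α||u||_{H^1}² reads (1−α)∫(u')² ≥ (α−c)∫u². Any admissible α is ≤ 1 (rapidly oscillating u have ∫u²/∫(u')² → 0), and α = 1 would force 0 ≥ (1−c)∫u², impossible since c < 1; so 1−α > 0. By the sharp Poincaré inequality on H^1_0 of an interval of length L, ∫(u')² ≥ (π/L)²∫u² with equality for the first sine mode sin(π(x−x₀)/L) (x₀ the left endpoint), so the inequality holds for all u iff (1−α)(π/L)² ≥ α − c, i.e. α ≤ ((π/L)² + c)/((π/L)² + 1) = (1 + c(L/π)²)/(1 + (L/π)²). With (π/L)² = 9*π^2/16 and c = 1/5, the largest admissible constant is α = ((π/L)² + c)/((π/L)² + 1).
Simplifying, α = (16 + 45*π^2)/(5*(16 + 9*π^2)).


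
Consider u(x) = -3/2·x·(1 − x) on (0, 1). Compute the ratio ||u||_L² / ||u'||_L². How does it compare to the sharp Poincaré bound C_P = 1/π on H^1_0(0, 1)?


||u||_L² / ||u'||_L² = sqrt(10)/10 < C_P = 1/π.

u(x) = -3/2·x·(1 − x), so u'(x) = 3*x - 3/2.
u(x) = -3/2·x·(1 − x) vanishes at x = 0 and x = 1, so u ∈ H^1_0(0, 1). Differentiate via the product rule and integrate the resulting polynomials term by term.
  ∫_0^1 u² dx = ∫_0^1 (9*x^4/4 - 9*x^3/2 + 9*x^2/4) dx. Term by term:
    ∫_0^1 9*x^4/4 dx = 9/20;  ∫_0^1 -9*x^3/2 dx = -9/8;  ∫_0^1 9*x^2/4 dx = 3/4.
  Sum: 9/20 − 9/8 + 3/4 = 3/40.
  ∫_0^1 (u')² dx = ∫_0^1 (9*x^2 - 9*x + 9/4) dx. Term by term:
    ∫_0^1 9*x^2 dx = 3;  ∫_0^1 -9*x dx = -9/2;  ∫_0^1 9/4 dx = 9/4.
  Sum: 3 − 9/2 + 9/4 = 3/4.
∫_0^1 u² dx = 3/40, so ||u||_L² = sqrt(30)/20.
∫_0^1 (u')² dx = 3/4, so ||u'||_L² = sqrt(3)/2.
Ratio ||u||_L² / ||u'||_L² = sqrt(10)/10.
Sharp Poincaré constant on H^1_0(0, 1) is C_P = L/π = 1/π, achieved by sin(π·x).
A polynomial bump cannot attain the sharp Poincaré constant (only the first sine eigenfunction does), so the ratio is strictly less than C_P, consistent with ||u||_L² ≤ C_P ||u'||_L².


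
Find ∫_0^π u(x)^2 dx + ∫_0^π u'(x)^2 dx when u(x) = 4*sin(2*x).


||u||_{H^1(0,π)}^2 = 40*π

u'(x) = 8*cos(2*x).
Expand u² and (u')² and integrate term by term on (0, π), using: for integers n ≥ 1, ∫_0^π sin²(nx) dx = ∫_0^π cos²(nx) dx = π/2; for n ≠ n', ∫_0^π sin(nx)sin(n'x) dx = ∫_0^π cos(nx)cos(n'x) dx = 0; and by product-to-sum, ∫_0^π sin(nx)cos(n'x) dx = ½∫_0^π [sin((n+n')x) + sin((n−n')x)] dx, which is 0 when n+n' is even and 2n/(n²−n'²) when n+n' is odd (it need not vanish on (0, π)).
  u² squared terms: (4)²·∫sin(2x)² dx = 16·π/2 = 8*π.
  So ∫_0^π u² dx = 8*π.
  (u')² squared terms: (8)²·∫cos(2x)² dx = 64·π/2 = 32*π.
  So ∫_0^π (u')² dx = 32*π.
||u||_{H^1}^2 = (8*π) + (32*π) = 40*π.


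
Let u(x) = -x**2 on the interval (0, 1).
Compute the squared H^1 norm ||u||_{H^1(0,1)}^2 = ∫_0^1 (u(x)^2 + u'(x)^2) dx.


||u||_{H^1}^2 = 23/15

The H^1 norm (squared) on an interval (0, L) is
  ||u||_{H^1}^2 = ∫_0^L u(x)^2 dx + ∫_0^L u'(x)^2 dx.
Compute u'(x) = -2*x.
Then u(x)^2 = x**4 and u'(x)^2 = 4*x**2.
Integrate each monomial from 0 to 1 using ∫_0^1 c·x^n dx = c·1^(n+1)/(n+1):
  ∫_0^1 u(x)^2 dx = ∫_0^1 (x^4) dx. Term by term:
    ∫_0^1 x^4 dx = 1/5.
  ∫_0^1 u'(x)^2 dx = ∫_0^1 (4*x^2) dx. Term by term:
    ∫_0^1 4*x^2 dx = 4/3.
Adding: ||u||_{H^1}^2 = 1/5 + 4/3 = 23/15.


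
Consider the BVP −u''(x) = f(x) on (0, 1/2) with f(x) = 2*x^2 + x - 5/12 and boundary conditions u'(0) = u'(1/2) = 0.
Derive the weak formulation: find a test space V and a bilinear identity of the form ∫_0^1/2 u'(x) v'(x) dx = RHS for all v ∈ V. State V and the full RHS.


V = H^1(0, 1/2) (no boundary constraint on v; u is determined up to an additive constant); weak form: ∫_0^1/2 u'v' dx = ∫_0^1/2 (2*x^2 + x - 5/12) v dx for all v ∈ V.

Multiply both sides by a test function v and integrate from 0 to 1/2:
  ∫_0^1/2 −u''(x) v(x) dx = ∫_0^1/2 f(x) v(x) dx.
Integrate the LHS by parts once:
  ∫_0^1/2 −u'' v dx = −[u'(x) v(x)]_0^1/2 + ∫_0^1/2 u'(x) v'(x) dx.
Thus ∫_0^1/2 u'(x) v'(x) dx = ∫_0^1/2 f(x) v(x) dx + [u'(x) v(x)]_0^1/2.
Choose V so that boundary terms are either known or forced to vanish.
u has homogeneous Neumann: u'(0) = u'(1/2) = 0. So [u' v]_0^1/2 = 0·v(1/2) − 0·v(0) = 0 for any v; take V = H^1(0, 1/2).
Weak formulation: find u (satisfying any essential BC) such that ∫_0^1/2 u'(x) v'(x) dx = ∫_0^1/2 f v dx for all v ∈ V (homogeneous Neumann, so boundary terms vanish).
Substituting f(x) = 2*x^2 + x - 5/12, the right-hand side is ∫_0^1/2 (2*x^2 + x - 5/12) v dx.
Compatibility check (pure Neumann): taking v ≡ 1 ∈ V gives 0 = ∫_0^1/2 f dx + (0) − (0), i.e. ∫_0^1/2 f dx must equal u'(0) − u'(1/2) = 0. Indeed ∫_0^1/2 (2*x^2 + x - 5/12) dx = 0, so the data are compatible. The solution is then unique only up to an additive constant (fix it e.g. by requiring ∫_0^1/2 u dx = 0).


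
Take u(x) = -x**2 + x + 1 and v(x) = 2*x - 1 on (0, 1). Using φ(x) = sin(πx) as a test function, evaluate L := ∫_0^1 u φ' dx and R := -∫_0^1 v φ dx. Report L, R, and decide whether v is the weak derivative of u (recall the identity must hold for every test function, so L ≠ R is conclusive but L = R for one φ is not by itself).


LHS = 0, RHS = 0. No, v is not the weak derivative of u.

u(x) = -x**2 + x + 1, classical derivative u'(x) = 1 - 2*x.
φ(x) = sin(πx), so φ'(x) = π*cos(π*x).
Note φ(0) = φ(1) = 0, so the boundary term u·φ vanishes.
LHS = ∫_0^1 u(x) φ'(x) dx = ∫_0^1 (-π*x^2*cos(π*x) + π*x*cos(π*x) + π*cos(π*x)) dx. Term by term:
  ∫_0^1 π*cos(π*x) dx = 0;  ∫_0^1 π*x*cos(π*x) dx = -2/π;  ∫_0^1 -π*x^2*cos(π*x) dx = 2/π.
Sum: 0 − 2/π + 2/π = 0.
So LHS = 0.
∫_0^1 v(x) φ(x) dx = ∫_0^1 (2*x*sin(π*x) - sin(π*x)) dx. Term by term:
  ∫_0^1 -sin(π*x) dx = -2/π;  ∫_0^1 2*x*sin(π*x) dx = 2/π.
Sum: -2/π + 2/π = 0.
So RHS = -∫_0^1 v(x) φ(x) dx = 0.
LHS = RHS, so the identity holds for this particular φ. But this is necessary, not sufficient: a weak derivative must satisfy the identity for EVERY test function in C_c^∞(0, 1).
Here u is smooth, so its weak derivative equals its classical derivative u'(x) = 1 - 2*x. Since v(x) = 2*x - 1 ≠ u'(x), v is NOT the weak derivative of u — the agreement for this single φ is a coincidence (the difference v − u' happens to be L²-orthogonal to this φ).


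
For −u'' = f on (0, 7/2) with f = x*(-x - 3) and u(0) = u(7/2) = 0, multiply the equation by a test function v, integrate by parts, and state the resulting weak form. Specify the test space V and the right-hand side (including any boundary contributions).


V = H^1_0(0, 7/2) (so v(0) = v(7/2) = 0); weak form: ∫_0^7/2 u'v' dx = ∫_0^7/2 (x*(-x - 3)) v dx for all v ∈ V.

Multiply both sides by a test function v and integrate from 0 to 7/2:
  ∫_0^7/2 −u''(x) v(x) dx = ∫_0^7/2 f(x) v(x) dx.
Integrate the LHS by parts once:
  ∫_0^7/2 −u'' v dx = −[u'(x) v(x)]_0^7/2 + ∫_0^7/2 u'(x) v'(x) dx.
Thus ∫_0^7/2 u'(x) v'(x) dx = ∫_0^7/2 f(x) v(x) dx + [u'(x) v(x)]_0^7/2.
Choose V so that boundary terms are either known or forced to vanish.
u is Dirichlet: u(0) = u(7/2) = 0. Let V = H^1_0(0, 7/2); then v(0) = v(7/2) = 0, and [u' v]_0^7/2 = 0.
Weak formulation: find u (satisfying any essential BC) such that ∫_0^7/2 u'(x) v'(x) dx = ∫_0^7/2 f v dx for all v ∈ V.
Substituting f(x) = x*(-x - 3), the right-hand side is ∫_0^7/2 (x*(-x - 3)) v dx.


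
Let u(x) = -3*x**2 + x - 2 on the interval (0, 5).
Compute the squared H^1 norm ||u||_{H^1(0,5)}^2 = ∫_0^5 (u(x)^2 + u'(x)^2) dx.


||u||_{H^1}^2 = 39325/6

The H^1 norm (squared) on an interval (0, L) is
  ||u||_{H^1}^2 = ∫_0^L u(x)^2 dx + ∫_0^L u'(x)^2 dx.
Compute u'(x) = 1 - 6*x.
Then u(x)^2 = 9*x**4 - 6*x**3 + 13*x**2 - 4*x + 4 and u'(x)^2 = 36*x**2 - 12*x + 1.
Integrate each monomial from 0 to 5 using ∫_0^5 c·x^n dx = c·5^(n+1)/(n+1):
  ∫_0^5 u(x)^2 dx = ∫_0^5 (9*x^4 - 6*x^3 + 13*x^2 - 4*x + 4) dx. Term by term:
    ∫_0^5 9*x^4 dx = 5625;  ∫_0^5 -6*x^3 dx = -1875/2;  ∫_0^5 13*x^2 dx = 1625/3;
    ∫_0^5 -4*x dx = -50;  ∫_0^5 4 dx = 20.
  Sum: 5625 − 1875/2 + 1625/3 − 50 + 20 = 31195/6.
  ∫_0^5 u'(x)^2 dx = ∫_0^5 (36*x^2 - 12*x + 1) dx. Term by term:
    ∫_0^5 36*x^2 dx = 1500;  ∫_0^5 -12*x dx = -150;  ∫_0^5 1 dx = 5.
  Sum: 1500 − 150 + 5 = 1355.
Adding: ||u||_{H^1}^2 = 31195/6 + 1355 = 39325/6.


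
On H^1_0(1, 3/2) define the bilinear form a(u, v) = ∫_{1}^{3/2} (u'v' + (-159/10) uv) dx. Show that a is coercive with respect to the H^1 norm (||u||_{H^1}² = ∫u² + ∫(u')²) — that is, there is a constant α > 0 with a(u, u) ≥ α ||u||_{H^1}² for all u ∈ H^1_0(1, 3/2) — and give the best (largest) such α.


α = (-159 + 40*π^2)/(10*(1 + 4*π^2))

Coercivity of a(·,·) on H^1_0(1, 3/2) means a(u, u) ≥ α ||u||_{H^1}² for every u ∈ H^1_0.
The interval has length L = 1/2, and Poincaré/coercivity depend only on L. Here a(u, u) = ∫(u')² + (-159/10)·∫u².
Here c = -159/10 < 0 with |c| < (π/L)² = 4*π^2, so coercivity still holds. The condition a(u,u) ≥ α||u||_{H^1}² reads (1−α)∫(u')² ≥ (α−c)∫u². Any admissible α is ≤ 1 (rapidly oscillating u have ∫u²/∫(u')² → 0), and α = 1 would force 0 ≥ (1−c)∫u², impossible since c < 1; so 1−α > 0. By the sharp Poincaré inequality on H^1_0 of an interval of length L, ∫(u')² ≥ (π/L)²∫u² with equality for the first sine mode sin(π(x−x₀)/L) (x₀ the left endpoint), so the inequality holds for all u iff (1−α)(π/L)² ≥ α − c, i.e. α ≤ ((π/L)² + c)/((π/L)² + 1) = (1 + c(L/π)²)/(1 + (L/π)²). (Direct route, valid since c ≤ 0: Poincaré gives c∫u² ≥ c(L/π)²∫(u')², so a(u,u) ≥ (1 + c(L/π)²)∫(u')², while ||u||_{H^1}² ≤ (1 + (L/π)²)∫(u')²; dividing yields the same α.) With (π/L)² = 4*π^2 and c = -159/10, the largest admissible constant is α = ((π/L)² + c)/((π/L)² + 1).
Simplifying, α = (-159 + 40*π^2)/(10*(1 + 4*π^2)).


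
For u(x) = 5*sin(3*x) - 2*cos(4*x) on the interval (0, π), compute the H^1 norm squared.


||u||_{H^1(0,π)}^2 = 2040/7 + 159*π

u'(x) = 8*sin(4*x) + 15*cos(3*x).
Expand u² and (u')² and integrate term by term on (0, π), using: for integers n ≥ 1, ∫_0^π sin²(nx) dx = ∫_0^π cos²(nx) dx = π/2; for n ≠ n', ∫_0^π sin(nx)sin(n'x) dx = ∫_0^π cos(nx)cos(n'x) dx = 0; and by product-to-sum, ∫_0^π sin(nx)cos(n'x) dx = ½∫_0^π [sin((n+n')x) + sin((n−n')x)] dx, which is 0 when n+n' is even and 2n/(n²−n'²) when n+n' is odd (it need not vanish on (0, π)).
  u² squared terms: (-2)²·∫cos(4x)² dx = 4·π/2 = 2*π;  (5)²·∫sin(3x)² dx = 25·π/2 = 25*π/2.
  u² cross terms: 2·(-2)·(5)·∫cos(4x)·sin(3x) dx = -20·(-6/7) = 120/7.
  So ∫_0^π u² dx = 2*π + 25*π/2 + 120/7 = 120/7 + 29*π/2.
  (u')² squared terms: (8)²·∫sin(4x)² dx = 64·π/2 = 32*π;  (15)²·∫cos(3x)² dx = 225·π/2 = 225*π/2.
  (u')² cross terms: 2·(8)·(15)·∫sin(4x)·cos(3x) dx = 240·(8/7) = 1920/7.
  So ∫_0^π (u')² dx = 32*π + 225*π/2 + 1920/7 = 1920/7 + 289*π/2.
||u||_{H^1}^2 = (120/7 + 29*π/2) + (1920/7 + 289*π/2) = 2040/7 + 159*π.


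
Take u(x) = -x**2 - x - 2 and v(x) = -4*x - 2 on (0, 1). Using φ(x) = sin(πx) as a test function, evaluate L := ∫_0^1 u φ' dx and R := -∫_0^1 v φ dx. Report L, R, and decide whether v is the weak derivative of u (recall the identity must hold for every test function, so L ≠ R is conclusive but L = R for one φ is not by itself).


LHS = 4/π, RHS = 8/π. No, v is not the weak derivative of u.

u(x) = -x**2 - x - 2, classical derivative u'(x) = -2*x - 1.
φ(x) = sin(πx), so φ'(x) = π*cos(π*x).
Note φ(0) = φ(1) = 0, so the boundary term u·φ vanishes.
LHS = ∫_0^1 u(x) φ'(x) dx = ∫_0^1 (-π*x^2*cos(π*x) - π*x*cos(π*x) - 2*π*cos(π*x)) dx. Term by term:
  ∫_0^1 -2*π*cos(π*x) dx = 0;  ∫_0^1 -π*x*cos(π*x) dx = 2/π;  ∫_0^1 -π*x^2*cos(π*x) dx = 2/π.
Sum: 0 + 2/π + 2/π = 4/π.
So LHS = 4/π.
∫_0^1 v(x) φ(x) dx = ∫_0^1 (-4*x*sin(π*x) - 2*sin(π*x)) dx. Term by term:
  ∫_0^1 -2*sin(π*x) dx = -4/π;  ∫_0^1 -4*x*sin(π*x) dx = -4/π.
Sum: -4/π − 4/π = -8/π.
So RHS = -∫_0^1 v(x) φ(x) dx = 8/π.
LHS − RHS = -4/π ≠ 0, so the identity fails.
(For a valid weak derivative the identity must hold for EVERY test function, in particular this one. The failure shows v is NOT the weak derivative of u.)
Correct weak derivative would be u'(x) = -2*x - 1.


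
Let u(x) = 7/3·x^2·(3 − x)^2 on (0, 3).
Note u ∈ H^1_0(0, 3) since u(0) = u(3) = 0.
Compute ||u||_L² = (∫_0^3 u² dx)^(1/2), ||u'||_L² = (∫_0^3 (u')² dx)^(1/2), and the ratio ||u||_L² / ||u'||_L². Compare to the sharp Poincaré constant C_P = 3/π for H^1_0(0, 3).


||u||_L² / ||u'||_L² = sqrt(3)/2 < C_P = 3/π.

u(x) = 7/3·x^2·(3 − x)^2, so u'(x) = 14*x*(x - 3)*(2*x - 3)/3.
u(x) = 7/3·x^2·(3 − x)^2 vanishes at x = 0 and x = 3, so u ∈ H^1_0(0, 3). Differentiate via the product rule and integrate the resulting polynomials term by term.
  ∫_0^3 u² dx = ∫_0^3 (49*x^8/9 - 196*x^7/3 + 294*x^6 - 588*x^5 + 441*x^4) dx. Term by term:
    ∫_0^3 49*x^8/9 dx = 11907;  ∫_0^3 -196*x^7/3 dx = -107163/2;  ∫_0^3 294*x^6 dx = 91854;
    ∫_0^3 -588*x^5 dx = -71442;  ∫_0^3 441*x^4 dx = 107163/5.
  Sum: 11907 − 107163/2 + 91854 − 71442 + 107163/5 = 1701/10.
  ∫_0^3 (u')² dx = ∫_0^3 (784*x^6/9 - 784*x^5 + 2548*x^4 - 3528*x^3 + 1764*x^2) dx. Term by term:
    ∫_0^3 784*x^6/9 dx = 27216;  ∫_0^3 -784*x^5 dx = -95256;  ∫_0^3 2548*x^4 dx = 619164/5;
    ∫_0^3 -3528*x^3 dx = -71442;  ∫_0^3 1764*x^2 dx = 15876.
  Sum: 27216 − 95256 + 619164/5 − 71442 + 15876 = 1134/5.
∫_0^3 u² dx = 1701/10, so ||u||_L² = 9*sqrt(210)/10.
∫_0^3 (u')² dx = 1134/5, so ||u'||_L² = 9*sqrt(70)/5.
Ratio ||u||_L² / ||u'||_L² = sqrt(3)/2.
Sharp Poincaré constant on H^1_0(0, 3) is C_P = L/π = 3/π, achieved by sin(π/3·x).
A polynomial bump cannot attain the sharp Poincaré constant (only the first sine eigenfunction does), so the ratio is strictly less than C_P, consistent with ||u||_L² ≤ C_P ||u'||_L².


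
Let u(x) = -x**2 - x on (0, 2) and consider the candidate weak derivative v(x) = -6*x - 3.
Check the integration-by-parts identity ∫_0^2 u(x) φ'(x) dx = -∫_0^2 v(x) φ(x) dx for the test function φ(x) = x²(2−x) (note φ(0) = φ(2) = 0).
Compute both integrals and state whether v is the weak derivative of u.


LHS = 68/15, RHS = 68/5. No, v is not the weak derivative of u.

u(x) = -x**2 - x, classical derivative u'(x) = -2*x - 1.
φ(x) = x²(2−x), so φ'(x) = x*(4 - 3*x).
Note φ(0) = φ(2) = 0, so the boundary term u·φ vanishes.
LHS = ∫_0^2 u(x) φ'(x) dx = ∫_0^2 (3*x^4 - x^3 - 4*x^2) dx. Term by term:
  ∫_0^2 3*x^4 dx = 96/5;  ∫_0^2 -x^3 dx = -4;  ∫_0^2 -4*x^2 dx = -32/3.
Sum: 96/5 − 4 − 32/3 = 68/15.
So LHS = 68/15.
∫_0^2 v(x) φ(x) dx = ∫_0^2 (6*x^4 - 9*x^3 - 6*x^2) dx. Term by term:
  ∫_0^2 6*x^4 dx = 192/5;  ∫_0^2 -9*x^3 dx = -36;  ∫_0^2 -6*x^2 dx = -16.
Sum: 192/5 − 36 − 16 = -68/5.
So RHS = -∫_0^2 v(x) φ(x) dx = 68/5.
LHS − RHS = -136/15 ≠ 0, so the identity fails.
(For a valid weak derivative the identity must hold for EVERY test function, in particular this one. The failure shows v is NOT the weak derivative of u.)
Correct weak derivative would be u'(x) = -2*x - 1.


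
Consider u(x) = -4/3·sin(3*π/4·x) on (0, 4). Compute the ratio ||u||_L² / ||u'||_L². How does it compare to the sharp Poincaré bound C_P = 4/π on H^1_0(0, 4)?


||u||_L² / ||u'||_L² = 4/(3*π) < C_P = 4/π.

u(x) = -4/3·sin(3*π/4·x), so u'(x) = -π*cos(3*π*x/4).
Writing u(x) = A·sin(kπx/L) with A = -4/3 and k = 3, use ∫_0^L sin²(kπx/L) dx = L/2 and ∫_0^L cos²(kπx/L) dx = L/2.
u² = 16/9·sin²(3*π/4·x) and (u')² = π^2·cos²(3*π/4·x), and each of sin², cos² integrates to L/2 = 2 over (0, 4).
∫_0^4 u² dx = 32/9, so ||u||_L² = 4*sqrt(2)/3.
∫_0^4 (u')² dx = 2*π^2, so ||u'||_L² = sqrt(2)*π.
Ratio ||u||_L² / ||u'||_L² = 4/(3*π).
Sharp Poincaré constant on H^1_0(0, 4) is C_P = L/π = 4/π, achieved by sin(π/4·x).
This is the k = 3 harmonic; the ratio L/(kπ) is strictly less than C_P = L/π, consistent with the sharp inequality ||u||_L² ≤ C_P ||u'||_L².


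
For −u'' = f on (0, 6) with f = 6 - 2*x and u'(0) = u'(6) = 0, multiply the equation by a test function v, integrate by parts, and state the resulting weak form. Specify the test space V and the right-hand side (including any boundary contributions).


V = H^1(0, 6) (no boundary constraint on v; u is determined up to an additive constant); weak form: ∫_0^6 u'v' dx = ∫_0^6 (6 - 2*x) v dx for all v ∈ V.

Multiply both sides by a test function v and integrate from 0 to 6:
  ∫_0^6 −u''(x) v(x) dx = ∫_0^6 f(x) v(x) dx.
Integrate the LHS by parts once:
  ∫_0^6 −u'' v dx = −[u'(x) v(x)]_0^6 + ∫_0^6 u'(x) v'(x) dx.
Thus ∫_0^6 u'(x) v'(x) dx = ∫_0^6 f(x) v(x) dx + [u'(x) v(x)]_0^6.
Choose V so that boundary terms are either known or forced to vanish.
u has homogeneous Neumann: u'(0) = u'(6) = 0. So [u' v]_0^6 = 0·v(6) − 0·v(0) = 0 for any v; take V = H^1(0, 6).
Weak formulation: find u (satisfying any essential BC) such that ∫_0^6 u'(x) v'(x) dx = ∫_0^6 f v dx for all v ∈ V (homogeneous Neumann, so boundary terms vanish).
Substituting f(x) = 6 - 2*x, the right-hand side is ∫_0^6 (6 - 2*x) v dx.
Compatibility check (pure Neumann): taking v ≡ 1 ∈ V gives 0 = ∫_0^6 f dx + (0) − (0), i.e. ∫_0^6 f dx must equal u'(0) − u'(6) = 0. Indeed ∫_0^6 (6 - 2*x) dx = 0, so the data are compatible. The solution is then unique only up to an additive constant (fix it e.g. by requiring ∫_0^6 u dx = 0).


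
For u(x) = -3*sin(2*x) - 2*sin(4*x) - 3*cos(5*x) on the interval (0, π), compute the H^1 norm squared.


||u||_{H^1(0,π)}^2 = -7696/21 + 347*π/2

u'(x) = 15*sin(5*x) - 6*cos(2*x) - 8*cos(4*x).
Expand u² and (u')² and integrate term by term on (0, π), using: for integers n ≥ 1, ∫_0^π sin²(nx) dx = ∫_0^π cos²(nx) dx = π/2; for n ≠ n', ∫_0^π sin(nx)sin(n'x) dx = ∫_0^π cos(nx)cos(n'x) dx = 0; and by product-to-sum, ∫_0^π sin(nx)cos(n'x) dx = ½∫_0^π [sin((n+n')x) + sin((n−n')x)] dx, which is 0 when n+n' is even and 2n/(n²−n'²) when n+n' is odd (it need not vanish on (0, π)).
  u² squared terms: (-3)²·∫cos(5x)² dx = 9·π/2 = 9*π/2;  (-3)²·∫sin(2x)² dx = 9·π/2 = 9*π/2;  (-2)²·∫sin(4x)² dx = 4·π/2 = 2*π.
  u² cross terms: 2·(-3)·(-3)·∫cos(5x)·sin(2x) dx = 18·(-4/21) = -24/7;  2·(-3)·(-2)·∫cos(5x)·sin(4x) dx = 12·(-8/9) = -32/3;  2·(-3)·(-2)·∫sin(2x)·sin(4x) dx = 12·(0) = 0.
  So ∫_0^π u² dx = 9*π/2 + 9*π/2 + 2*π − 24/7 − 32/3 + 0 = -296/21 + 11*π.
  (u')² squared terms: (-8)²·∫cos(4x)² dx = 64·π/2 = 32*π;  (-6)²·∫cos(2x)² dx = 36·π/2 = 18*π;  (15)²·∫sin(5x)² dx = 225·π/2 = 225*π/2.
  (u')² cross terms: 2·(-8)·(-6)·∫cos(4x)·cos(2x) dx = 96·(0) = 0;  2·(-8)·(15)·∫cos(4x)·sin(5x) dx = -240·(10/9) = -800/3;  2·(-6)·(15)·∫cos(2x)·sin(5x) dx = -180·(10/21) = -600/7.
  So ∫_0^π (u')² dx = 32*π + 18*π + 225*π/2 + 0 − 800/3 − 600/7 = -7400/21 + 325*π/2.
||u||_{H^1}^2 = (-296/21 + 11*π) + (-7400/21 + 325*π/2) = -7696/21 + 347*π/2.


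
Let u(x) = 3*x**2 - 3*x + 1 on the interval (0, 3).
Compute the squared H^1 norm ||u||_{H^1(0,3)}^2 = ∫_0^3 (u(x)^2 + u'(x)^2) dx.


||u||_{H^1}^2 = 3729/10

The H^1 norm (squared) on an interval (0, L) is
  ||u||_{H^1}^2 = ∫_0^L u(x)^2 dx + ∫_0^L u'(x)^2 dx.
Compute u'(x) = 6*x - 3.
Then u(x)^2 = 9*x**4 - 18*x**3 + 15*x**2 - 6*x + 1 and u'(x)^2 = 36*x**2 - 36*x + 9.
Integrate each monomial from 0 to 3 using ∫_0^3 c·x^n dx = c·3^(n+1)/(n+1):
  ∫_0^3 u(x)^2 dx = ∫_0^3 (9*x^4 - 18*x^3 + 15*x^2 - 6*x + 1) dx. Term by term:
    ∫_0^3 9*x^4 dx = 2187/5;  ∫_0^3 -18*x^3 dx = -729/2;  ∫_0^3 15*x^2 dx = 135;
    ∫_0^3 -6*x dx = -27;  ∫_0^3 1 dx = 3.
  Sum: 2187/5 − 729/2 + 135 − 27 + 3 = 1839/10.
  ∫_0^3 u'(x)^2 dx = ∫_0^3 (36*x^2 - 36*x + 9) dx. Term by term:
    ∫_0^3 36*x^2 dx = 324;  ∫_0^3 -36*x dx = -162;  ∫_0^3 9 dx = 27.
  Sum: 324 − 162 + 27 = 189.
Adding: ||u||_{H^1}^2 = 1839/10 + 189 = 3729/10.


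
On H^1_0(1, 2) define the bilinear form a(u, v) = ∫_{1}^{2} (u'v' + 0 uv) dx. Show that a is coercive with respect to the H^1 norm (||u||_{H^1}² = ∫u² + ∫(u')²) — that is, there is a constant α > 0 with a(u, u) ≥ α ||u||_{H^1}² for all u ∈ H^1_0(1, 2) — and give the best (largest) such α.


α = π^2/(1 + π^2)

Coercivity of a(·,·) on H^1_0(1, 2) means a(u, u) ≥ α ||u||_{H^1}² for every u ∈ H^1_0.
The interval has length L = 1, and Poincaré/coercivity depend only on L. Here a(u, u) = ∫(u')² + (0)·∫u².
Here c = 0, so a(u,u) = ∫(u')² alone. The condition a(u,u) ≥ α||u||_{H^1}² reads (1−α)∫(u')² ≥ (α−c)∫u². Any admissible α is ≤ 1 (rapidly oscillating u have ∫u²/∫(u')² → 0), and α = 1 would force 0 ≥ (1−c)∫u², impossible since c < 1; so 1−α > 0. By the sharp Poincaré inequality on H^1_0 of an interval of length L, ∫(u')² ≥ (π/L)²∫u² with equality for the first sine mode sin(π(x−x₀)/L) (x₀ the left endpoint), so the inequality holds for all u iff (1−α)(π/L)² ≥ α − c, i.e. α ≤ ((π/L)² + c)/((π/L)² + 1) = (1 + c(L/π)²)/(1 + (L/π)²). (Direct route, valid since c ≤ 0: Poincaré gives c∫u² ≥ c(L/π)²∫(u')², so a(u,u) ≥ (1 + c(L/π)²)∫(u')², while ||u||_{H^1}² ≤ (1 + (L/π)²)∫(u')²; dividing yields the same α.) With (π/L)² = π^2 and c = 0, the largest admissible constant is α = ((π/L)² + c)/((π/L)² + 1).
Simplifying, α = π^2/(1 + π^2).


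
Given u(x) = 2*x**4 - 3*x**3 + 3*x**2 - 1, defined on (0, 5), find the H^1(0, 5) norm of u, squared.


||u||_{H^1}^2 = 57202190/63

The H^1 norm (squared) on an interval (0, L) is
  ||u||_{H^1}^2 = ∫_0^L u(x)^2 dx + ∫_0^L u'(x)^2 dx.
Compute u'(x) = 8*x**3 - 9*x**2 + 6*x.
Then u(x)^2 = 4*x**8 - 12*x**7 + 21*x**6 - 18*x**5 + 5*x**4 + 6*x**3 - 6*x**2 + 1 and u'(x)^2 = 64*x**6 - 144*x**5 + 177*x**4 - 108*x**3 + 36*x**2.
Integrate each monomial from 0 to 5 using ∫_0^5 c·x^n dx = c·5^(n+1)/(n+1):
  ∫_0^5 u(x)^2 dx = ∫_0^5 (4*x^8 - 12*x^7 + 21*x^6 - 18*x^5 + 5*x^4 + 6*x^3 - 6*x^2 + 1) dx. Term by term:
    ∫_0^5 4*x^8 dx = 7812500/9;  ∫_0^5 -12*x^7 dx = -1171875/2;  ∫_0^5 21*x^6 dx = 234375;
    ∫_0^5 -18*x^5 dx = -46875;  ∫_0^5 5*x^4 dx = 3125;  ∫_0^5 6*x^3 dx = 1875/2;
    ∫_0^5 -6*x^2 dx = -250;  ∫_0^5 1 dx = 5.
  Sum: 7812500/9 − 1171875/2 + 234375 − 46875 + 3125 + 1875/2 − 250 + 5 = 4260920/9.
  ∫_0^5 u'(x)^2 dx = ∫_0^5 (64*x^6 - 144*x^5 + 177*x^4 - 108*x^3 + 36*x^2) dx. Term by term:
    ∫_0^5 64*x^6 dx = 5000000/7;  ∫_0^5 -144*x^5 dx = -375000;  ∫_0^5 177*x^4 dx = 110625;
    ∫_0^5 -108*x^3 dx = -16875;  ∫_0^5 36*x^2 dx = 1500.
  Sum: 5000000/7 − 375000 + 110625 − 16875 + 1500 = 3041750/7.
Adding: ||u||_{H^1}^2 = 4260920/9 + 3041750/7 = 57202190/63.


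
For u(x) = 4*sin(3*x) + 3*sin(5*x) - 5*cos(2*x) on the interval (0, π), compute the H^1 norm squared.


||u||_{H^1(0,π)}^2 = -2180/7 + 519*π/2

u'(x) = 10*sin(2*x) + 12*cos(3*x) + 15*cos(5*x).
Expand u² and (u')² and integrate term by term on (0, π), using: for integers n ≥ 1, ∫_0^π sin²(nx) dx = ∫_0^π cos²(nx) dx = π/2; for n ≠ n', ∫_0^π sin(nx)sin(n'x) dx = ∫_0^π cos(nx)cos(n'x) dx = 0; and by product-to-sum, ∫_0^π sin(nx)cos(n'x) dx = ½∫_0^π [sin((n+n')x) + sin((n−n')x)] dx, which is 0 when n+n' is even and 2n/(n²−n'²) when n+n' is odd (it need not vanish on (0, π)).
  u² squared terms: (-5)²·∫cos(2x)² dx = 25·π/2 = 25*π/2;  (3)²·∫sin(5x)² dx = 9·π/2 = 9*π/2;  (4)²·∫sin(3x)² dx = 16·π/2 = 8*π.
  u² cross terms: 2·(-5)·(3)·∫cos(2x)·sin(5x) dx = -30·(10/21) = -100/7;  2·(-5)·(4)·∫cos(2x)·sin(3x) dx = -40·(6/5) = -48;  2·(3)·(4)·∫sin(5x)·sin(3x) dx = 24·(0) = 0.
  So ∫_0^π u² dx = 25*π/2 + 9*π/2 + 8*π − 100/7 − 48 + 0 = -436/7 + 25*π.
  (u')² squared terms: (10)²·∫sin(2x)² dx = 100·π/2 = 50*π;  (12)²·∫cos(3x)² dx = 144·π/2 = 72*π;  (15)²·∫cos(5x)² dx = 225·π/2 = 225*π/2.
  (u')² cross terms: 2·(10)·(12)·∫sin(2x)·cos(3x) dx = 240·(-4/5) = -192;  2·(10)·(15)·∫sin(2x)·cos(5x) dx = 300·(-4/21) = -400/7;  2·(12)·(15)·∫cos(3x)·cos(5x) dx = 360·(0) = 0.
  So ∫_0^π (u')² dx = 50*π + 72*π + 225*π/2 − 192 − 400/7 + 0 = -1744/7 + 469*π/2.
||u||_{H^1}^2 = (-436/7 + 25*π) + (-1744/7 + 469*π/2) = -2180/7 + 519*π/2.
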